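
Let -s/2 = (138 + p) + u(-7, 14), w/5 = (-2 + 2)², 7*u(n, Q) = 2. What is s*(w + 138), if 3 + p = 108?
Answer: -470028/7 ≈ -67147.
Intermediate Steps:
p = 105 (p = -3 + 108 = 105)
u(n, Q) = 2/7 (u(n, Q) = (⅐)*2 = 2/7)
w = 0 (w = 5*(-2 + 2)² = 5*0² = 5*0 = 0)
s = -3406/7 (s = -2*((138 + 105) + 2/7) = -2*(243 + 2/7) = -2*1703/7 = -3406/7 ≈ -486.57)
s*(w + 138) = -3406*(0 + 138)/7 = -3406/7*138 = -470028/7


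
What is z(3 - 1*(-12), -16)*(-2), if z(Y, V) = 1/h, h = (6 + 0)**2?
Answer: -1/18 ≈ -0.055556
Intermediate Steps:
h = 36 (h = 6**2 = 36)
z(Y, V) = 1/36
z(3 - 1*(-12), -16)*(-2) = (1/36)*(-2) = -1/18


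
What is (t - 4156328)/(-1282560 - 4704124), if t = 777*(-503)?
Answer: 4547159/5986684 ≈ 0.75955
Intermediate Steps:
t = -390831
(t - 4156328)/(-1282560 - 4704124) = (-390831 - 4156328)/(-1282560 - 4704124) = -4547159/(-5986684) = -4547159*(-1/5986684) = 4547159/5986684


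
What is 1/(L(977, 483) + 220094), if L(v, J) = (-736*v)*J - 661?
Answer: -1/347092343 ≈ -2.8811e-9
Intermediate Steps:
L(v, J) = -661 - 736*J*v (L(v, J) = -736*J*v - 661 = -661 - 736*J*v)
1/(L(977, 483) + 220094) = 1/((-661 - 736*483*977) + 220094) = 1/((-661 - 347311776) + 220094) = 1/(-347312437 + 220094) = 1/(-347092343) = -1/347092343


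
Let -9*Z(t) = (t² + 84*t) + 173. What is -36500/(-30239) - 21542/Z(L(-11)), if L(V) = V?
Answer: -324426769/1058365 ≈ -306.54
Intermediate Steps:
Z(t) = -173/9 - 28*t/3 - t²/9 (Z(t) = -((t² + 84*t) + 173)/9 = -(173 + t² + 84*t)/9 = -173/9 - 28*t/3 - t²/9)
-36500/(-30239) - 21542/Z(L(-11)) = -36500/(-30239) - 21542/(-173/9 - 28/3*(-11) - ⅑*(-11)²) = -36500*(-1/30239) - 21542/(-173/9 + 308/3 - ⅑*121) = 36500/30239 - 21542/(-173/9 + 308/3 - 121/9) = 36500/30239 - 21542/70 = 36500/30239 - 21542*1/70 = 36500/30239 - 10771/35 = -324426769/1058365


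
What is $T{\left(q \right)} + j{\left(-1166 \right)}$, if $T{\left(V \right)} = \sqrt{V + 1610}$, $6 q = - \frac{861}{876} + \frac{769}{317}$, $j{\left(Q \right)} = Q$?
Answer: $-1166 + \frac{\sqrt{13796692108046}}{92564} \approx -1125.9$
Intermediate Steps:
$q = \frac{44523}{185128}$ ($q = \frac{- \frac{861}{876} + \frac{769}{317}}{6} = \frac{\left(-861\right) \frac{1}{876} + 769 \cdot \frac{1}{317}}{6} = \frac{- \frac{287}{292} + \frac{769}{317}}{6} = \frac{1}{6} \cdot \frac{133569}{92564} = \frac{44523}{185128} \approx 0.2405$)
$T{\left(V \right)} = \sqrt{1610 + V}$
$T{\left(q \right)} + j{\left(-1166 \right)} = \sqrt{1610 + \frac{44523}{185128}} - 1166 = \sqrt{\frac{298100603}{185128}} - 1166 = \frac{\sqrt{13796692108046}}{92564} - 1166 = -1166 + \frac{\sqrt{13796692108046}}{92564}$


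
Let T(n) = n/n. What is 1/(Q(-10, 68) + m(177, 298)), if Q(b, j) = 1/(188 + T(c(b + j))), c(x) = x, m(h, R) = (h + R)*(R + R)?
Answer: 189/53505901 ≈ 3.5323e-6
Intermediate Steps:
m(h, R) = 2*R*(R + h) (m(h, R) = (R + h)*(2*R) = 2*R*(R + h))
T(n) = 1
Q(b, j) = 1/189 (Q(b, j) = 1/(188 + 1) = 1/189)
1/(Q(-10, 68) + m(177, 298)) = 1/(1/189 + 2*298*(298 + 177)) = 1/(1/189 + 2*298*475) = 1/(1/189 + 283100) = 1/(53505901/189) = 189/53505901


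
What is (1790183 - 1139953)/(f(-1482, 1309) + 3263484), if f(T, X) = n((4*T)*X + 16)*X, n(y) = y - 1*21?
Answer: -92890/1450608347 ≈ -6.4035e-5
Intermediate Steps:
n(y) = -21 + y (n(y) = y - 21 = -21 + y)
f(T, X) = X*(-5 + 4*T*X) (f(T, X) = (-21 + ((4*T)*X + 16))*X = (-21 + (4*T*X + 16))*X = (-21 + (16 + 4*T*X))*X = (-5 + 4*T*X)*X = X*(-5 + 4*T*X))
(1790183 - 1139953)/(f(-1482, 1309) + 3263484) = (1790183 - 1139953)/(1309*(-5 + 4*(-1482)*1309) + 3263484) = 650230/(1309*(-5 - 7759752) + 3263484) = 650230/(1309*(-7759757) + 3263484) = 650230/(-10157521913 + 3263484) = 650230/(-10154258429) = 650230*(-1/10154258429) = -92890/1450608347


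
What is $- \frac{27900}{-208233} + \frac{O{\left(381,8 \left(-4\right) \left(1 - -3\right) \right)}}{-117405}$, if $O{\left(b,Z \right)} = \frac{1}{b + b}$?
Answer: $\frac{277334067863}{2069896407570} \approx 0.13398$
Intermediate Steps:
$O{\left(b,Z \right)} = \frac{1}{2 b}$
$- \frac{27900}{-208233} + \frac{O{\left(381,8 \left(-4\right) \left(1 - -3\right) \right)}}{-117405} = - \frac{27900}{-208233} + \frac{\frac{1}{2} \cdot \frac{1}{381}}{-117405} = \left(-27900\right) \left(- \frac{1}{208233}\right) + \frac{1}{2} \cdot \frac{1}{381} \left(- \frac{1}{117405}\right) = \frac{3100}{23137} + \frac{1}{762} \left(- \frac{1}{117405}\right) = \frac{3100}{23137} - \frac{1}{89462610} = \frac{277334067863}{2069896407570}$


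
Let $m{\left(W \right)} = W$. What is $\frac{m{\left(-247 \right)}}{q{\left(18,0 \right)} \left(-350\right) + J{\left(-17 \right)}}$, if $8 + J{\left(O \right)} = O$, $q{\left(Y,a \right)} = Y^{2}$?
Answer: $\frac{19}{8725} \approx 0.0021777$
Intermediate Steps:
$J{\left(O \right)} = -8 + O$
$\frac{m{\left(-247 \right)}}{q{\left(18,0 \right)} \left(-350\right) + J{\left(-17 \right)}} = - \frac{247}{18^{2} \left(-350\right) - 25} = - \frac{247}{324 \left(-350\right) - 25} = - \frac{247}{-113400 - 25} = - \frac{247}{-113425} = \left(-247\right) \left(- \frac{1}{113425}\right) = \frac{19}{8725}$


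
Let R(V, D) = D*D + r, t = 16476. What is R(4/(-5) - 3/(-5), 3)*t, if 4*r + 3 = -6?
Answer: 111213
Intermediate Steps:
r = -9/4 (r = -¾ + (¼)*(-6) = -¾ - 3/2 = -9/4 ≈ -2.2500)
R(V, D) = -9/4 + D² (R(V, D) = D*D - 9/4 = D² - 9/4 = -9/4 + D²)
R(4/(-5) - 3/(-5), 3)*t = (-9/4 + 3²)*16476 = (-9/4 + 9)*16476 = (27/4)*16476 = 111213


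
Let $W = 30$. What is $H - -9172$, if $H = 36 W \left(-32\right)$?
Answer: $-25388$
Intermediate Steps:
$H = -34560$ ($H = 36 \cdot 30 \left(-32\right) = 1080 \left(-32\right) = -34560$)
$H - -9172 = -34560 - -9172 = -34560 + 9172 = -25388$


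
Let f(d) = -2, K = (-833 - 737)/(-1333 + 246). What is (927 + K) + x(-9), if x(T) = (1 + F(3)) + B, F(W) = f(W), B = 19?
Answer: 1028785/1087 ≈ 946.44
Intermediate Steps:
K = 1570/1087 (K = -1570/(-1087) = -1570*(-1/1087) = 1570/1087 ≈ 1.4443)
F(W) = -2
x(T) = 18 (x(T) = (1 - 2) + 19 = -1 + 19 = 18)
(927 + K) + x(-9) = (927 + 1570/1087) + 18 = 1009219/1087 + 18 = 1028785/1087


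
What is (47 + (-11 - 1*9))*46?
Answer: 1242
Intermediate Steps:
(47 + (-11 - 1*9))*46 = (47 + (-11 - 9))*46 = (47 - 20)*46 = 27*46 = 1242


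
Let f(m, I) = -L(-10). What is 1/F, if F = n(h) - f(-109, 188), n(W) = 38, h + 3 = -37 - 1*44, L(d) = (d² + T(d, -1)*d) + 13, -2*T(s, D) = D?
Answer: 1/146 ≈ 0.0068493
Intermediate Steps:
T(s, D) = -D/2
L(d) = 13 + d² + d/2 (L(d) = (d² + (-½*(-1))*d) + 13 = (d² + d/2) + 13 = 13 + d² + d/2)
h = -84 (h = -3 + (-37 - 1*44) = -3 + (-37 - 44) = -3 - 81 = -84)
f(m, I) = -108 (f(m, I) = -(13 + (-10)² + (½)*(-10)) = -(13 + 100 - 5) = -1*108 = -108)
F = 146 (F = 38 - 1*(-108) = 38 + 108 = 146)
1/F = 1/146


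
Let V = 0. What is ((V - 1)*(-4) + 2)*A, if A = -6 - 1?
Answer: -42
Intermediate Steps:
A = -7
((V - 1)*(-4) + 2)*A = ((0 - 1)*(-4) + 2)*(-7) = (-1*(-4) + 2)*(-7) = (4 + 2)*(-7) = 6*(-7) = -42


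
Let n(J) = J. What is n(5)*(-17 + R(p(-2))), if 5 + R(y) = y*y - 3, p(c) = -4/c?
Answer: -105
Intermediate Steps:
R(y) = -8 + y² (R(y) = -5 + (y*y - 3) = -5 + (y² - 3) = -5 + (-3 + y²) = -8 + y²)
n(5)*(-17 + R(p(-2))) = 5*(-17 + (-8 + (-4/(-2))²)) = 5*(-17 + (-8 + (-4*(-½))²)) = 5*(-17 + (-8 + 2²)) = 5*(-17 + (-8 + 4)) = 5*(-17 - 4) = 5*(-21) = -105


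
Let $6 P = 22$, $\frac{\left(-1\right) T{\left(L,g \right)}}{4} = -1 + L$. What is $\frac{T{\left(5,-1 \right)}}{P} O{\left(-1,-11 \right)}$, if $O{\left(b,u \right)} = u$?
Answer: $48$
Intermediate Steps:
$T{\left(L,g \right)} = 4 - 4 L$ ($T{\left(L,g \right)} = - 4 \left(-1 + L\right) = 4 - 4 L$)
$P = \frac{11}{3}$ ($P = \frac{1}{6} \cdot 22 = \frac{11}{3} \approx 3.6667$)
$\frac{T{\left(5,-1 \right)}}{P} O{\left(-1,-11 \right)} = \frac{4 - 20}{\frac{11}{3}} \left(-11\right) = \left(4 - 20\right) \frac{3}{11} \left(-11\right) = \left(-16\right) \frac{3}{11} \left(-11\right) = \left(- \frac{48}{11}\right) \left(-11\right) = 48$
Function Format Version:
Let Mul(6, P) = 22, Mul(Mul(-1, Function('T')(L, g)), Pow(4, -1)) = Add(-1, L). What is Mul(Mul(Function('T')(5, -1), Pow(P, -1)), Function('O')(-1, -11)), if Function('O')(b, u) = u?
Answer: 48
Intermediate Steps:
Function('T')(L, g) = Add(4, Mul(-4, L)) (Function('T')(L, g) = Mul(-4, Add(-1, L)) = Add(4, Mul(-4, L)))
P = Rational(11, 3) (P = Mul(Rational(1, 6), 22) = Rational(11, 3) ≈ 3.6667)
Mul(Mul(Function('T')(5, -1), Pow(P, -1)), Function('O')(-1, -11)) = Mul(Mul(Add(4, Mul(-4, 5)), Pow(Rational(11, 3), -1)), -11) = Mul(Mul(Add(4, -20), Rational(3, 11)), -11) = Mul(Mul(-16, Rational(3, 11)), -11) = Mul(Rational(-48, 11), -11) = 48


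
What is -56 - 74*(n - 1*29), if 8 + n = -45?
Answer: 6012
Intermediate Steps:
n = -53 (n = -8 - 45 = -53)
-56 - 74*(n - 1*29) = -56 - 74*(-53 - 1*29) = -56 - 74*(-53 - 29) = -56 - 74*(-82) = -56 + 6068 = 6012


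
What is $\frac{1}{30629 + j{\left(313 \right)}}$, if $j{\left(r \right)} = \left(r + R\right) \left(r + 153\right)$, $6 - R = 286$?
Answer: $\frac{1}{46007} \approx 2.1736 \cdot 10^{-5}$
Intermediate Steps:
$R = -280$ ($R = 6 - 286 = -280$)
$j{\left(r \right)} = \left(-280 + r\right) \left(153 + r\right)$ ($j{\left(r \right)} = \left(r - 280\right) \left(r + 153\right) = \left(-280 + r\right) \left(153 + r\right)$)
$\frac{1}{30629 + j{\left(313 \right)}} = \frac{1}{30629 - \left(82591 - 97969\right)} = \frac{1}{30629 - -15378} = \frac{1}{30629 + 15378} = \frac{1}{46007}$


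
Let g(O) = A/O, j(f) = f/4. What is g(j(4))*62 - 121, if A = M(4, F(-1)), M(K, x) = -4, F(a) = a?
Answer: -369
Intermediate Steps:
j(f) = f/4 (j(f) = f*(1/4) = f/4)
A = -4
g(O) = -4/O
g(j(4))*62 - 121 = -4/1*62 - 121 = -4*1*62 - 121 = -4*62 - 121 = -248 - 121 = -369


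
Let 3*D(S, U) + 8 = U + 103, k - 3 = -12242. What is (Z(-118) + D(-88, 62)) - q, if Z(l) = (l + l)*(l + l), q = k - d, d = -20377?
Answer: 142831/3 ≈ 47610.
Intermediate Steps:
k = -12239 (k = 3 - 12242 = -12239)
D(S, U) = 95/3 + U/3 (D(S, U) = -8/3 + (U + 103)/3 = -8/3 + (103 + U)/3 = -8/3 + (103/3 + U/3) = 95/3 + U/3)
q = 8138 (q = -12239 - 1*(-20377) = -12239 + 20377 = 8138)
Z(l) = 4*l² (Z(l) = (2*l)*(2*l) = 4*l²)
(Z(-118) + D(-88, 62)) - q = (4*(-118)² + (95/3 + (⅓)*62)) - 1*8138 = (4*13924 + (95/3 + 62/3)) - 8138 = (55696 + 157/3) - 8138 = 167245/3 - 8138 = 142831/3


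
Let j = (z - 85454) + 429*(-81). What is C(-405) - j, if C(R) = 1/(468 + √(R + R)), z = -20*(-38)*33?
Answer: 1161737225/12213 - I*√10/24426 ≈ 95123.0 - 0.00012946*I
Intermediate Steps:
z = 25080 (z = 760*33 = 25080)
C(R) = 1/(468 + √2*√R) (C(R) = 1/(468 + √(2*R)) = 1/(468 + √2*√R))
j = -95123 (j = (25080 - 85454) + 429*(-81) = -60374 - 34749 = -95123)
C(-405) - j = 1/(468 + √2*√(-405)) - 1*(-95123) = 1/(468 + √2*(9*I*√5)) + 95123 = 1/(468 + 9*I*√10) + 95123 = 95123 + 1/(468 + 9*I*√10)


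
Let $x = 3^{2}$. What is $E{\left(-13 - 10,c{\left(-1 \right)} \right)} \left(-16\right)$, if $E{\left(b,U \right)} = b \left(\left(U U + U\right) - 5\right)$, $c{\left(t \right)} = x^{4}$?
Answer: $15843605936$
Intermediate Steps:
$x = 9$
$c{\left(t \right)} = 6561$ ($c{\left(t \right)} = 9^{4} = 6561$)
$E{\left(b,U \right)} = b \left(-5 + U + U^{2}\right)$ ($E{\left(b,U \right)} = b \left(\left(U^{2} + U\right) - 5\right) = b \left(\left(U + U^{2}\right) - 5\right) = b \left(-5 + U + U^{2}\right)$)
$E{\left(-13 - 10,c{\left(-1 \right)} \right)} \left(-16\right) = \left(-13 - 10\right) \left(-5 + 6561 + 6561^{2}\right) \left(-16\right) = \left(-13 - 10\right) \left(-5 + 6561 + 43046721\right) \left(-16\right) = \left(-23\right) 43053277 \left(-16\right) = \left(-990225371\right) \left(-16\right) = 15843605936$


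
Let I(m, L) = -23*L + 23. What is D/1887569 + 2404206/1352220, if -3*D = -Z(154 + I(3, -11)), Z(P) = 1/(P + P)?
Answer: 195138502776739/109753567786740 ≈ 1.7780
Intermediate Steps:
I(m, L) = 23 - 23*L
Z(P) = 1/(2*P)
D = 1/2580 (D = -(-1)*1/(2*(154 + (23 - 23*(-11))))/3 = -(-1)*1/(2*(154 + (23 + 253)))/3 = -(-1)*1/(2*(154 + 276))/3 = -(-1)*(1/2)/430/3 = -(-1)*(1/2)*(1/430)/3 = -(-1)/(3*860) = -1/3*(-1/860) = 1/2580 ≈ 0.00038760)
D/1887569 + 2404206/1352220 = (1/2580)/1887569 + 2404206/1352220 = (1/2580)*(1/1887569) + 2404206*(1/1352220) = 1/4869928020 + 400701/225370 = 195138502776739/109753567786740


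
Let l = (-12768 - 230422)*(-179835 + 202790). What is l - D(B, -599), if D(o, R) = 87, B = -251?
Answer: -5582426537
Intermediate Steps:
l = -5582426450 (l = -243190*22955 = -5582426450)
l - D(B, -599) = -5582426450 - 1*87 = -5582426450 - 87 = -5582426537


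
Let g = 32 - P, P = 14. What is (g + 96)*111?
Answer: 12654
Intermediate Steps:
g = 18 (g = 32 - 1*14 = 32 - 14 = 18)
(g + 96)*111 = (18 + 96)*111 = 114*111 = 12654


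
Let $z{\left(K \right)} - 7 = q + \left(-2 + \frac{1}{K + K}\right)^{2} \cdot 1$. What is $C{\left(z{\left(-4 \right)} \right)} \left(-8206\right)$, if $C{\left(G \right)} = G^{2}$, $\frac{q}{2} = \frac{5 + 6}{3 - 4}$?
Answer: $- \frac{1847338823}{2048} \approx -9.0202 \cdot 10^{5}$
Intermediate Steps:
$q = -22$ ($q = 2 \frac{5 + 6}{3 - 4} = 2 \frac{11}{-1} = 2 \cdot 11 \left(-1\right) = 2 \left(-11\right) = -22$)
$z{\left(K \right)} = -15 + \left(-2 + \frac{1}{2 K}\right)^{2}$ ($z{\left(K \right)} = 7 + \left(-22 + \left(-2 + \frac{1}{K + K}\right)^{2} \cdot 1\right) = 7 + \left(-22 + \left(-2 + \frac{1}{2 K}\right)^{2} \cdot 1\right) = 7 + \left(-22 + \left(-2 + \frac{1}{2 K}\right)^{2}\right) = -15 + \left(-2 + \frac{1}{2 K}\right)^{2}$)
$C{\left(z{\left(-4 \right)} \right)} \left(-8206\right) = \left(-11 - \frac{2}{-4} + \frac{1}{4 \cdot 16}\right)^{2} \left(-8206\right) = \left(-11 - - \frac{1}{2} + \frac{1}{4} \cdot \frac{1}{16}\right)^{2} \left(-8206\right) = \left(-11 + \frac{1}{2} + \frac{1}{64}\right)^{2} \left(-8206\right) = \left(- \frac{671}{64}\right)^{2} \left(-8206\right) = \frac{450241}{4096} \left(-8206\right) = - \frac{1847338823}{2048}$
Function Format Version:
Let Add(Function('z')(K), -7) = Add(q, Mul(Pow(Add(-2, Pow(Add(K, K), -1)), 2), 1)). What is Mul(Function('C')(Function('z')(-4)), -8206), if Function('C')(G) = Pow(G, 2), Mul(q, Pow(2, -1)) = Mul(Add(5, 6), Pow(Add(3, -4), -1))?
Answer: Rational(-1847338823, 2048) ≈ -9.0202e+5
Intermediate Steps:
q = -22 (q = Mul(2, Mul(Add(5, 6), Pow(Add(3, -4), -1))) = Mul(2, Mul(11, Pow(-1, -1))) = Mul(2, Mul(11, -1)) = Mul(2, -11) = -22)
Function('z')(K) = Add(-15, Pow(Add(-2, Mul(Rational(1, 2), Pow(K, -1))), 2)) (Function('z')(K) = Add(7, Add(-22, Mul(Pow(Add(-2, Pow(Add(K, K), -1)), 2), 1))) = Add(7, Add(-22, Mul(Pow(Add(-2, Pow(Mul(2, K), -1)), 2), 1))) = Add(7, Add(-22, Mul(Pow(Add(-2, Mul(Rational(1, 2), Pow(K, -1))), 2), 1))) = Add(7, Add(-22, Pow(Add(-2, Mul(Rational(1, 2), Pow(K, -1))), 2))) = Add(-15, Pow(Add(-2, Mul(Rational(1, 2), Pow(K, -1))), 2)))
Mul(Function('C')(Function('z')(-4)), -8206) = Mul(Pow(Add(-11, Mul(-2, Pow(-4, -1)), Mul(Rational(1, 4), Pow(-4, -2))), 2), -8206) = Mul(Pow(Add(-11, Mul(-2, Rational(-1, 4)), Mul(Rational(1, 4), Rational(1, 16))), 2), -8206) = Mul(Pow(Add(-11, Rational(1, 2), Rational(1, 64)), 2), -8206) = Mul(Pow(Rational(-671, 64), 2), -8206) = Mul(Rational(450241, 4096), -8206) = Rational(-1847338823, 2048)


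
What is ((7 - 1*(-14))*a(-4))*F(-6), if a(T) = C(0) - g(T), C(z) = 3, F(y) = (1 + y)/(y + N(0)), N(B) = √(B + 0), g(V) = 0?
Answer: 105/2 ≈ 52.500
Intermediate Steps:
N(B) = √B
F(y) = (1 + y)/y (F(y) = (1 + y)/(y + √0) = (1 + y)/(y + 0) = (1 + y)/y)
a(T) = 3 (a(T) = 3 - 1*0 = 3 + 0 = 3)
((7 - 1*(-14))*a(-4))*F(-6) = ((7 - 1*(-14))*3)*((1 - 6)/(-6)) = ((7 + 14)*3)*(-⅙*(-5)) = (21*3)*(⅚) = 63*(⅚) = 105/2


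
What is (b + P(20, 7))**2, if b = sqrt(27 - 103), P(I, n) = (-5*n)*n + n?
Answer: 56568 - 952*I*sqrt(19) ≈ 56568.0 - 4149.7*I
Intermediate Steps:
P(I, n) = n - 5*n**2 (P(I, n) = -5*n**2 + n = n - 5*n**2)
b = 2*I*sqrt(19) (b = sqrt(-76) = 2*I*sqrt(19) ≈ 8.7178*I)
(b + P(20, 7))**2 = (2*I*sqrt(19) + 7*(1 - 5*7))**2 = (2*I*sqrt(19) + 7*(1 - 35))**2 = (2*I*sqrt(19) + 7*(-34))**2 = (2*I*sqrt(19) - 238)**2 = (-238 + 2*I*sqrt(19))**2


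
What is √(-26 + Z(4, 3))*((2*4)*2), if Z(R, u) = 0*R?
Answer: 16*I*√26 ≈ 81.584*I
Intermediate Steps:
Z(R, u) = 0
√(-26 + Z(4, 3))*((2*4)*2) = √(-26 + 0)*((2*4)*2) = √(-26)*(8*2) = (I*√26)*16 = 16*I*√26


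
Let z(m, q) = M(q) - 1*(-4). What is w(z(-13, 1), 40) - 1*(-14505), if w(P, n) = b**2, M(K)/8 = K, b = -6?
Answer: 14541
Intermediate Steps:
M(K) = 8*K
z(m, q) = 4 + 8*q (z(m, q) = 8*q - 1*(-4) = 8*q + 4 = 4 + 8*q)
w(P, n) = 36 (w(P, n) = (-6)**2 = 36)
w(z(-13, 1), 40) - 1*(-14505) = 36 - 1*(-14505) = 36 + 14505 = 14541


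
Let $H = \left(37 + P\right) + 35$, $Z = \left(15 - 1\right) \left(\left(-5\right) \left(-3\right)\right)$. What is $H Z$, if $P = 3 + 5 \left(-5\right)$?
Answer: $10500$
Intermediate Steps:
$Z = 210$ ($Z = 14 \cdot 15 = 210$)
$P = -22$ ($P = 3 - 25 = -22$)
$H = 50$ ($H = \left(37 - 22\right) + 35 = 15 + 35 = 50$)
$H Z = 50 \cdot 210 = 10500$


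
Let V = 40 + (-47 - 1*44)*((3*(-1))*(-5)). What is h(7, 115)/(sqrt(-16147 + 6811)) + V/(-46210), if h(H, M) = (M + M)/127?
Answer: 265/9242 - 115*I*sqrt(2334)/296418 ≈ 0.028673 - 0.018743*I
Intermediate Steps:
h(H, M) = 2*M/127 (h(H, M) = (2*M)*(1/127) = 2*M/127)
V = -1325 (V = 40 + (-47 - 44)*(-3*(-5)) = 40 - 91*15 = 40 - 1365 = -1325)
h(7, 115)/(sqrt(-16147 + 6811)) + V/(-46210) = ((2/127)*115)/(sqrt(-16147 + 6811)) - 1325/(-46210) = 230/(127*(sqrt(-9336))) - 1325*(-1/46210) = 230/(127*((2*I*sqrt(2334)))) + 265/9242 = 230*(-I*sqrt(2334)/4668)/127 + 265/9242 = -115*I*sqrt(2334)/296418 + 265/9242 = 265/9242 - 115*I*sqrt(2334)/296418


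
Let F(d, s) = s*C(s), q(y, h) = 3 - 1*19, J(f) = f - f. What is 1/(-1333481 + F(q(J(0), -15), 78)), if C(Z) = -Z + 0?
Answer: -1/1339565 ≈ -7.4651e-7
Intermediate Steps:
C(Z) = -Z
J(f) = 0
q(y, h) = -16 (q(y, h) = 3 - 19 = -16)
F(d, s) = -s**2 (F(d, s) = s*(-s) = -s**2)
1/(-1333481 + F(q(J(0), -15), 78)) = 1/(-1333481 - 1*78**2) = 1/(-1333481 - 1*6084) = 1/(-1333481 - 6084) = 1/(-1339565) = -1/1339565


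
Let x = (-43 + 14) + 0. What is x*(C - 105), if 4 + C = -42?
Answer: 4379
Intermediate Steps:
C = -46 (C = -4 - 42 = -46)
x = -29 (x = -29 + 0 = -29)
x*(C - 105) = -29*(-46 - 105) = -29*(-151) = 4379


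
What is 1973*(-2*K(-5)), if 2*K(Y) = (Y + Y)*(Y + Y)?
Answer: -197300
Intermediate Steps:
K(Y) = 2*Y² (K(Y) = ((Y + Y)*(Y + Y))/2 = ((2*Y)*(2*Y))/2 = (4*Y²)/2 = 2*Y²)
1973*(-2*K(-5)) = 1973*(-4*(-5)²) = 1973*(-4*25) = 1973*(-2*50) = 1973*(-100) = -197300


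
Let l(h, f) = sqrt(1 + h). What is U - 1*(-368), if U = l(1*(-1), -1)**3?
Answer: 368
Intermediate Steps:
U = 0 (U = (sqrt(1 + 1*(-1)))**3 = (sqrt(1 - 1))**3 = (sqrt(0))**3 = 0**3 = 0)
U - 1*(-368) = 0 - 1*(-368) = 0 + 368 = 368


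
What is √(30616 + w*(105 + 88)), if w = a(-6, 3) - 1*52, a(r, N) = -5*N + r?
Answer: √16527 ≈ 128.56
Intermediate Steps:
a(r, N) = r - 5*N
w = -73 (w = (-6 - 5*3) - 1*52 = (-6 - 15) - 52 = -21 - 52 = -73)
√(30616 + w*(105 + 88)) = √(30616 - 73*(105 + 88)) = √(30616 - 73*193) = √(30616 - 14089) = √16527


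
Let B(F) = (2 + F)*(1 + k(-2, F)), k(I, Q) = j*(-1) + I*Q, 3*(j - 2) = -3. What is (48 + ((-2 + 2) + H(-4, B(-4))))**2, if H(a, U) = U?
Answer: 1024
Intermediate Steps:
j = 1 (j = 2 + (1/3)*(-3) = 2 - 1 = 1)
k(I, Q) = -1 + I*Q (k(I, Q) = 1*(-1) + I*Q = -1 + I*Q)
B(F) = -2*F*(2 + F) (B(F) = (2 + F)*(1 + (-1 - 2*F)) = (2 + F)*(-2*F) = -2*F*(2 + F))
(48 + ((-2 + 2) + H(-4, B(-4))))**2 = (48 + ((-2 + 2) + 2*(-4)*(-2 - 1*(-4))))**2 = (48 + (0 + 2*(-4)*(-2 + 4)))**2 = (48 + (0 + 2*(-4)*2))**2 = (48 + (0 - 16))**2 = (48 - 16)**2 = 32**2 = 1024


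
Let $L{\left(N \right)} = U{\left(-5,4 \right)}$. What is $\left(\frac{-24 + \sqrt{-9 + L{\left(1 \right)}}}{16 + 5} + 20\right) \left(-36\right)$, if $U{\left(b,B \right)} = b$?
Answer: $- \frac{4752}{7} - \frac{12 i \sqrt{14}}{7} \approx -678.86 - 6.4143 i$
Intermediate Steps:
$L{\left(N \right)} = -5$
$\left(\frac{-24 + \sqrt{-9 + L{\left(1 \right)}}}{16 + 5} + 20\right) \left(-36\right) = \left(\frac{-24 + \sqrt{-9 - 5}}{16 + 5} + 20\right) \left(-36\right) = \left(\frac{-24 + \sqrt{-14}}{21} + 20\right) \left(-36\right) = \left(\left(-24 + i \sqrt{14}\right) \frac{1}{21} + 20\right) \left(-36\right) = \left(\left(- \frac{8}{7} + \frac{i \sqrt{14}}{21}\right) + 20\right) \left(-36\right) = \left(\frac{132}{7} + \frac{i \sqrt{14}}{21}\right) \left(-36\right) = - \frac{4752}{7} - \frac{12 i \sqrt{14}}{7}$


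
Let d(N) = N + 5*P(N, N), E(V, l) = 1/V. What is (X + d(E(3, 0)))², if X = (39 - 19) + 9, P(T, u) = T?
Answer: 961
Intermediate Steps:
X = 29 (X = 20 + 9 = 29)
d(N) = 6*N (d(N) = N + 5*N = 6*N)
(X + d(E(3, 0)))² = (29 + 6/3)² = (29 + 6*(⅓))² = (29 + 2)² = 31² = 961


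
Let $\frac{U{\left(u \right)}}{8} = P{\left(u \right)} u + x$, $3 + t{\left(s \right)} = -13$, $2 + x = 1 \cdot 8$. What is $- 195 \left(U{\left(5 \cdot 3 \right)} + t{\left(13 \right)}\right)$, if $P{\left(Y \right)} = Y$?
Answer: $-357240$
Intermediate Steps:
$x = 6$ ($x = -2 + 1 \cdot 8 = -2 + 8 = 6$)
$t{\left(s \right)} = -16$ ($t{\left(s \right)} = -3 - 13 = -16$)
$U{\left(u \right)} = 48 + 8 u^{2}$ ($U{\left(u \right)} = 8 \left(u u + 6\right) = 8 \left(u^{2} + 6\right) = 8 \left(6 + u^{2}\right) = 48 + 8 u^{2}$)
$- 195 \left(U{\left(5 \cdot 3 \right)} + t{\left(13 \right)}\right) = - 195 \left(\left(48 + 8 \left(5 \cdot 3\right)^{2}\right) - 16\right) = - 195 \left(\left(48 + 8 \cdot 15^{2}\right) - 16\right) = - 195 \left(\left(48 + 8 \cdot 225\right) - 16\right) = - 195 \left(\left(48 + 1800\right) - 16\right) = - 195 \left(1848 - 16\right) = \left(-195\right) 1832 = -357240$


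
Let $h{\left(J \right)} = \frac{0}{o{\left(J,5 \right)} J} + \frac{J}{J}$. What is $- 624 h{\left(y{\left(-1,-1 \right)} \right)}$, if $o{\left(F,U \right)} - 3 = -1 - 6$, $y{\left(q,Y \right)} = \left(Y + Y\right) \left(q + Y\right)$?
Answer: $-624$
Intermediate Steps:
$y{\left(q,Y \right)} = 2 Y \left(Y + q\right)$
$o{\left(F,U \right)} = -4$ ($o{\left(F,U \right)} = 3 - 7 = -4$)
$h{\left(J \right)} = 1$ ($h{\left(J \right)} = \frac{0}{\left(-4\right) J} + \frac{J}{J} = 0 \left(- \frac{1}{4 J}\right) + 1 = 0 + 1 = 1$)
$- 624 h{\left(y{\left(-1,-1 \right)} \right)} = \left(-624\right) 1 = -624$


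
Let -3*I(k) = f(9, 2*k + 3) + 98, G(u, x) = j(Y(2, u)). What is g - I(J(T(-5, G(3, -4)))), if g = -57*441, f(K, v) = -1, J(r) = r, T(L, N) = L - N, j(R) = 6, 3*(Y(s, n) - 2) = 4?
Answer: -75314/3 ≈ -25105.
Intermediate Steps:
Y(s, n) = 10/3 (Y(s, n) = 2 + (⅓)*4 = 2 + 4/3 = 10/3)
G(u, x) = 6
g = -25137
I(k) = -97/3 (I(k) = -(-1 + 98)/3 = -⅓*97 = -97/3)
g - I(J(T(-5, G(3, -4)))) = -25137 - 1*(-97/3) = -25137 + 97/3 = -75314/3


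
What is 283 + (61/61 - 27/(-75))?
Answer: 7109/25 ≈ 284.36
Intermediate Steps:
283 + (61/61 - 27/(-75)) = 283 + (61*(1/61) - 27*(-1/75)) = 283 + (1 + 9/25) = 283 + 34/25 = 7109/25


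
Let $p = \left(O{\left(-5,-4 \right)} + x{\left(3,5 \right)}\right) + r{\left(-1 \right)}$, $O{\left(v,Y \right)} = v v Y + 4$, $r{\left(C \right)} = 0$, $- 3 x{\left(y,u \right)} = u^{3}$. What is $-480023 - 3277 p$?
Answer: $- \frac{86668}{3} \approx -28889.0$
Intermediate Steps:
$x{\left(y,u \right)} = - \frac{u^{3}}{3}$
$O{\left(v,Y \right)} = 4 + Y v^{2}$ ($O{\left(v,Y \right)} = v^{2} Y + 4 = Y v^{2} + 4 = 4 + Y v^{2}$)
$p = - \frac{413}{3}$ ($p = \left(\left(4 - 4 \left(-5\right)^{2}\right) - \frac{5^{3}}{3}\right) + 0 = \left(\left(4 - 100\right) - \frac{125}{3}\right) + 0 = \left(-96 - \frac{125}{3}\right) + 0 = - \frac{413}{3} + 0 = - \frac{413}{3} \approx -137.67$)
$-480023 - 3277 p = -480023 - - \frac{1353401}{3} = -480023 + \frac{1353401}{3} = - \frac{86668}{3}$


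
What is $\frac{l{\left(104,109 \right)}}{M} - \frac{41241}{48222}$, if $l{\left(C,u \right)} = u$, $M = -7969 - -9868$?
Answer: $- \frac{901981}{1130538} \approx -0.79783$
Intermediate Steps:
$M = 1899$ ($M = -7969 + 9868 = 1899$)
$\frac{l{\left(104,109 \right)}}{M} - \frac{41241}{48222} = \frac{109}{1899} - \frac{41241}{48222} = 109 \cdot \frac{1}{1899} - \frac{13747}{16074} = \frac{109}{1899} - \frac{13747}{16074} = - \frac{901981}{1130538}$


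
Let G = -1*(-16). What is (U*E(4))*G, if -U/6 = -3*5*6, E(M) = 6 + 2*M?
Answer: 120960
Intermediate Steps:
G = 16
U = 540 (U = -6*(-3*5)*6 = -(-90)*6 = -6*(-90) = 540)
(U*E(4))*G = (540*(6 + 2*4))*16 = (540*(6 + 8))*16 = (540*14)*16 = 7560*16 = 120960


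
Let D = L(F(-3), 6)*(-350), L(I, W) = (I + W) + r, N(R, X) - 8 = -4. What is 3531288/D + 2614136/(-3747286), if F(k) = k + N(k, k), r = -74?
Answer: 3292861148792/21968464175 ≈ 149.89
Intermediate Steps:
N(R, X) = 4 (N(R, X) = 8 - 4 = 4)
F(k) = 4 + k (F(k) = k + 4 = 4 + k)
L(I, W) = -74 + I + W (L(I, W) = (I + W) - 74 = -74 + I + W)
D = 23450 (D = (-74 + (4 - 3) + 6)*(-350) = (-74 + 1 + 6)*(-350) = -67*(-350) = 23450)
3531288/D + 2614136/(-3747286) = 3531288/23450 + 2614136/(-3747286) = 3531288*(1/23450) + 2614136*(-1/3747286) = 1765644/11725 - 1307068/1873643 = 3292861148792/21968464175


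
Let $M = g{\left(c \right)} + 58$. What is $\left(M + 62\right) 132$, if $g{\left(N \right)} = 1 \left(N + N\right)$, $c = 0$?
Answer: $15840$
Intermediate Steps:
$g{\left(N \right)} = 2 N$ ($g{\left(N \right)} = 1 \cdot 2 N = 2 N$)
$M = 58$ ($M = 2 \cdot 0 + 58 = 0 + 58 = 58$)
$\left(M + 62\right) 132 = \left(58 + 62\right) 132 = 120 \cdot 132 = 15840$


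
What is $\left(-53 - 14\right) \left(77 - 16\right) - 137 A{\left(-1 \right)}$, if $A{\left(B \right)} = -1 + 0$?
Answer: $-3950$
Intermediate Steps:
$A{\left(B \right)} = -1$
$\left(-53 - 14\right) \left(77 - 16\right) - 137 A{\left(-1 \right)} = \left(-53 - 14\right) \left(77 - 16\right) - -137 = \left(-67\right) 61 + 137 = -4087 + 137 = -3950$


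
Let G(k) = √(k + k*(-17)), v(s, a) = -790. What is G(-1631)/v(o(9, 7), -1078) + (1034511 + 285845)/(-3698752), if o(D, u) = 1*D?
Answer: -330089/924688 - 2*√1631/395 ≈ -0.56146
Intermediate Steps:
o(D, u) = D
G(k) = 4*√(-k) (G(k) = √(k - 17*k) = √(-16*k) = 4*√(-k))
G(-1631)/v(o(9, 7), -1078) + (1034511 + 285845)/(-3698752) = (4*√(-1*(-1631)))/(-790) + (1034511 + 285845)/(-3698752) = (4*√1631)*(-1/790) + 1320356*(-1/3698752) = -2*√1631/395 - 330089/924688 = -330089/924688 - 2*√1631/395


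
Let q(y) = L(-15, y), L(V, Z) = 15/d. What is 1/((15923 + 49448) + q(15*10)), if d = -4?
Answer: 4/261469 ≈ 1.5298e-5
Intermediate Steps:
L(V, Z) = -15/4 (L(V, Z) = 15/(-4) = 15*(-1/4) = -15/4)
q(y) = -15/4
1/((15923 + 49448) + q(15*10)) = 1/((15923 + 49448) - 15/4) = 1/(65371 - 15/4) = 1/(261469/4) = 4/261469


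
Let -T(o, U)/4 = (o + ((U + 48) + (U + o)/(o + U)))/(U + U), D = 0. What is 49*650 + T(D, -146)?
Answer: 2324953/73 ≈ 31849.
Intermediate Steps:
T(o, U) = -2*(49 + U + o)/U (T(o, U) = -4*(o + ((U + 48) + (U + o)/(o + U)))/(U + U) = -4*(o + ((48 + U) + (U + o)/(U + o)))/(2*U) = -4*(o + ((48 + U) + 1))*1/(2*U) = -4*(o + (49 + U))*1/(2*U) = -4*(49 + U + o)*1/(2*U) = -2*(49 + U + o)/U)
49*650 + T(D, -146) = 49*650 + 2*(-49 - 1*(-146) - 1*0)/(-146) = 31850 + 2*(-1/146)*(-49 + 146 + 0) = 31850 + 2*(-1/146)*97 = 31850 - 97/73 = 2324953/73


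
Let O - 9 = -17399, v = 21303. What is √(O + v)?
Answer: √3913 ≈ 62.554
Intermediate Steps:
O = -17390 (O = 9 - 17399 = -17390)
√(O + v) = √(-17390 + 21303) = √3913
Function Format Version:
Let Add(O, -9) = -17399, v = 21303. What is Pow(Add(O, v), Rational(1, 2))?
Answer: Pow(3913, Rational(1, 2)) ≈ 62.554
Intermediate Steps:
O = -17390 (O = Add(9, -17399) = -17390)
Pow(Add(O, v), Rational(1, 2)) = Pow(Add(-17390, 21303), Rational(1, 2)) = Pow(3913, Rational(1, 2))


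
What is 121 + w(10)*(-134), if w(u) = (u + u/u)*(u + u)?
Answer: -29359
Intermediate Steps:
w(u) = 2*u*(1 + u) (w(u) = (u + 1)*(2*u) = (1 + u)*(2*u) = 2*u*(1 + u))
121 + w(10)*(-134) = 121 + (2*10*(1 + 10))*(-134) = 121 + (2*10*11)*(-134) = 121 + 220*(-134) = 121 - 29480 = -29359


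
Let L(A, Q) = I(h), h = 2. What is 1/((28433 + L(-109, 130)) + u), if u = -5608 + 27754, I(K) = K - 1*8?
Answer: 1/50573 ≈ 1.9773e-5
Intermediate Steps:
I(K) = -8 + K (I(K) = K - 8 = -8 + K)
L(A, Q) = -6 (L(A, Q) = -8 + 2 = -6)
u = 22146
1/((28433 + L(-109, 130)) + u) = 1/((28433 - 6) + 22146) = 1/(28427 + 22146) = 1/50573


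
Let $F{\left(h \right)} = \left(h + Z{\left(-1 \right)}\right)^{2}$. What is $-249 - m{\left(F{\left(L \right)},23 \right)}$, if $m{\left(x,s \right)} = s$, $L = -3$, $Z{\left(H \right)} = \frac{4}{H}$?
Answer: $-272$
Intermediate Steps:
$F{\left(h \right)} = \left(-4 + h\right)^{2}$ ($F{\left(h \right)} = \left(h + \frac{4}{-1}\right)^{2} = \left(h + 4 \left(-1\right)\right)^{2} = \left(h - 4\right)^{2} = \left(-4 + h\right)^{2}$)
$-249 - m{\left(F{\left(L \right)},23 \right)} = -249 - 23 = -272$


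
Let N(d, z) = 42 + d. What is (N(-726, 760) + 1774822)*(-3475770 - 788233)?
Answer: -7564929754414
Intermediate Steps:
(N(-726, 760) + 1774822)*(-3475770 - 788233) = ((42 - 726) + 1774822)*(-3475770 - 788233) = (-684 + 1774822)*(-4264003) = 1774138*(-4264003) = -7564929754414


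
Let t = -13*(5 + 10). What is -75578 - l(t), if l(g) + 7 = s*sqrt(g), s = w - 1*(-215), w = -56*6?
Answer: -75571 + 121*I*sqrt(195) ≈ -75571.0 + 1689.7*I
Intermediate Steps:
w = -336
s = -121 (s = -336 - 1*(-215) = -336 + 215 = -121)
t = -195 (t = -13*15 = -195)
l(g) = -7 - 121*sqrt(g)
-75578 - l(t) = -75578 - (-7 - 121*I*sqrt(195)) = -75578 + (7 + 121*I*sqrt(195)) = -75571 + 121*I*sqrt(195)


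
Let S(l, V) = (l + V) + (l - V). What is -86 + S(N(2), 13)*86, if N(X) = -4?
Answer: -774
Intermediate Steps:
S(l, V) = 2*l (S(l, V) = (V + l) + (l - V) = 2*l)
-86 + S(N(2), 13)*86 = -86 + (2*(-4))*86 = -86 - 8*86 = -86 - 688 = -774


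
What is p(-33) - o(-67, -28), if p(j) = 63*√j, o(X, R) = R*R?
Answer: -784 + 63*I*√33 ≈ -784.0 + 361.91*I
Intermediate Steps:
o(X, R) = R²
p(-33) - o(-67, -28) = 63*√(-33) - 1*(-28)² = 63*(I*√33) - 1*784 = 63*I*√33 - 784 = -784 + 63*I*√33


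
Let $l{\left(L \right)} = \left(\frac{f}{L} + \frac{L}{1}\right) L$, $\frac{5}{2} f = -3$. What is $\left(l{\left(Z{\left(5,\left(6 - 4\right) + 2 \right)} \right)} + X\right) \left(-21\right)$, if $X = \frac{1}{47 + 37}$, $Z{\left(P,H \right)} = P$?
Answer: $- \frac{10001}{20} \approx -500.05$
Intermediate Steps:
$f = - \frac{6}{5}$ ($f = \frac{2}{5} \left(-3\right) = - \frac{6}{5} \approx -1.2$)
$X = \frac{1}{84} \approx 0.011905$
$l{\left(L \right)} = L \left(L - \frac{6}{5 L}\right)$ ($l{\left(L \right)} = \left(- \frac{6}{5 L} + \frac{L}{1}\right) L = \left(- \frac{6}{5 L} + L 1\right) L = \left(- \frac{6}{5 L} + L\right) L = \left(L - \frac{6}{5 L}\right) L = L \left(L - \frac{6}{5 L}\right)$)
$\left(l{\left(Z{\left(5,\left(6 - 4\right) + 2 \right)} \right)} + X\right) \left(-21\right) = \left(\left(- \frac{6}{5} + 5^{2}\right) + \frac{1}{84}\right) \left(-21\right) = \left(\left(- \frac{6}{5} + 25\right) + \frac{1}{84}\right) \left(-21\right) = \left(\frac{119}{5} + \frac{1}{84}\right) \left(-21\right) = \frac{10001}{420} \left(-21\right) = - \frac{10001}{20}$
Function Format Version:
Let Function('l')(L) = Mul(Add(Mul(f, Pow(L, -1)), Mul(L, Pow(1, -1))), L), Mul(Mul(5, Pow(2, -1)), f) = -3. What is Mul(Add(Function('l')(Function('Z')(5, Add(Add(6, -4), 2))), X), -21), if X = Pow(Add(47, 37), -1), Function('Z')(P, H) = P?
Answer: Rational(-10001, 20) ≈ -500.05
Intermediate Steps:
f = Rational(-6, 5) (f = Mul(Rational(2, 5), -3) = Rational(-6, 5) ≈ -1.2000)
X = Rational(1, 84) (X = Pow(84, -1) = Rational(1, 84) ≈ 0.011905)
Function('l')(L) = Mul(L, Add(L, Mul(Rational(-6, 5), Pow(L, -1)))) (Function('l')(L) = Mul(Add(Mul(Rational(-6, 5), Pow(L, -1)), Mul(L, Pow(1, -1))), L) = Mul(Add(Mul(Rational(-6, 5), Pow(L, -1)), Mul(L, 1)), L) = Mul(Add(Mul(Rational(-6, 5), Pow(L, -1)), L), L) = Mul(Add(L, Mul(Rational(-6, 5), Pow(L, -1))), L) = Mul(L, Add(L, Mul(Rational(-6, 5), Pow(L, -1)))))
Mul(Add(Function('l')(Function('Z')(5, Add(Add(6, -4), 2))), X), -21) = Mul(Add(Add(Rational(-6, 5), Pow(5, 2)), Rational(1, 84)), -21) = Mul(Add(Add(Rational(-6, 5), 25), Rational(1, 84)), -21) = Mul(Add(Rational(119, 5), Rational(1, 84)), -21) = Mul(Rational(10001, 420), -21) = Rational(-10001, 20)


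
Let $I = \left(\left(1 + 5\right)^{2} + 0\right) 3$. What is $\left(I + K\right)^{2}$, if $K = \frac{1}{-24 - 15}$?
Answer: $\frac{17732521}{1521} \approx 11658.0$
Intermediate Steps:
$I = 108$ ($I = \left(6^{2} + 0\right) 3 = \left(36 + 0\right) 3 = 36 \cdot 3 = 108$)
$K = - \frac{1}{39}$ ($K = \frac{1}{-39} = - \frac{1}{39} \approx -0.025641$)
$\left(I + K\right)^{2} = \left(108 - \frac{1}{39}\right)^{2} = \left(\frac{4211}{39}\right)^{2} = \frac{17732521}{1521}$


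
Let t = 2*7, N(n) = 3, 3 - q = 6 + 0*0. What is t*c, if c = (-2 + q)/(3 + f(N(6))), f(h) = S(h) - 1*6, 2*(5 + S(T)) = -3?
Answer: 140/19 ≈ 7.3684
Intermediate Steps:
q = -3 (q = 3 - (6 + 0*0) = 3 - (6 + 0) = 3 - 1*6 = 3 - 6 = -3)
S(T) = -13/2 (S(T) = -5 + (½)*(-3) = -5 - 3/2 = -13/2)
f(h) = -25/2 (f(h) = -13/2 - 1*6 = -13/2 - 6 = -25/2)
t = 14
c = 10/19 (c = (-2 - 3)/(3 - 25/2) = -5/(-19/2) = -5*(-2/19) = 10/19 ≈ 0.52632)
t*c = 14*(10/19) = 140/19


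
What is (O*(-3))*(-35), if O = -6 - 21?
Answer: -2835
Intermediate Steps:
O = -27
(O*(-3))*(-35) = -27*(-3)*(-35) = 81*(-35) = -2835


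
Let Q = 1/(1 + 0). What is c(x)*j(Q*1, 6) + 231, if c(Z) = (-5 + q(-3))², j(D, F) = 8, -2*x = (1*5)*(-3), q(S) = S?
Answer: 743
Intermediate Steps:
Q = 1 (Q = 1/1 = 1)
x = 15/2 (x = -1*5*(-3)/2 = -5*(-3)/2 = -½*(-15) = 15/2 ≈ 7.5000)
c(Z) = 64 (c(Z) = (-5 - 3)² = (-8)² = 64)
c(x)*j(Q*1, 6) + 231 = 64*8 + 231 = 512 + 231 = 743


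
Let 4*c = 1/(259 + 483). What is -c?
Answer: -1/2968 ≈ -0.00033693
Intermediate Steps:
c = 1/2968 (c = 1/(4*(259 + 483)) = (1/4)/742 = (1/4)*(1/742) = 1/2968 ≈ 0.00033693)
-c = -1*1/2968 = -1/2968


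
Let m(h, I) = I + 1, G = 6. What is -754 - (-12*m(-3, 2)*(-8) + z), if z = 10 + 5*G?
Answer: -1082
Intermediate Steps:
m(h, I) = 1 + I
z = 40 (z = 10 + 5*6 = 10 + 30 = 40)
-754 - (-12*m(-3, 2)*(-8) + z) = -754 - (-12*(1 + 2)*(-8) + 40) = -754 - (-12*3*(-8) + 40) = -754 - (-36*(-8) + 40) = -754 - (288 + 40) = -754 - 1*328 = -754 - 328 = -1082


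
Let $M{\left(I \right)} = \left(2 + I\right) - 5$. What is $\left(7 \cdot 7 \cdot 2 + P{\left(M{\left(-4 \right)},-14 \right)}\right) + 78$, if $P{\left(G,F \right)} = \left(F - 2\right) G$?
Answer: $288$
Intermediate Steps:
$M{\left(I \right)} = -3 + I$
$P{\left(G,F \right)} = G \left(-2 + F\right)$ ($P{\left(G,F \right)} = \left(-2 + F\right) G = G \left(-2 + F\right)$)
$\left(7 \cdot 7 \cdot 2 + P{\left(M{\left(-4 \right)},-14 \right)}\right) + 78 = \left(7 \cdot 7 \cdot 2 + \left(-3 - 4\right) \left(-2 - 14\right)\right) + 78 = \left(49 \cdot 2 - -112\right) + 78 = \left(98 + 112\right) + 78 = 210 + 78 = 288$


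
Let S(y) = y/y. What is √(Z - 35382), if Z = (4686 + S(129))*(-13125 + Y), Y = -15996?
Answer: 3*I*√15169501 ≈ 11684.0*I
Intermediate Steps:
S(y) = 1
Z = -136490127 (Z = (4686 + 1)*(-13125 - 15996) = 4687*(-29121) = -136490127)
√(Z - 35382) = √(-136490127 - 35382) = √(-136525509) = 3*I*√15169501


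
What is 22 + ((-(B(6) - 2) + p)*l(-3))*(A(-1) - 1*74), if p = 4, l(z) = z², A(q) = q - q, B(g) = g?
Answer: 22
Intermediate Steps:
A(q) = 0
22 + ((-(B(6) - 2) + p)*l(-3))*(A(-1) - 1*74) = 22 + ((-(6 - 2) + 4)*(-3)²)*(0 - 1*74) = 22 + ((-1*4 + 4)*9)*(0 - 74) = 22 + ((-4 + 4)*9)*(-74) = 22 + (0*9)*(-74) = 22 + 0*(-74) = 22 + 0 = 22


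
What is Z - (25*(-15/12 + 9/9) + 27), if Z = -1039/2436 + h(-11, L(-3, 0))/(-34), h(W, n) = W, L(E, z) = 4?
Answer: -215891/10353 ≈ -20.853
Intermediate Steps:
Z = -4265/41412 (Z = -1039/2436 - 11/(-34) = -1039*1/2436 - 11*(-1/34) = -1039/2436 + 11/34 = -4265/41412 ≈ -0.10299)
Z - (25*(-15/12 + 9/9) + 27) = -4265/41412 - (25*(-15/12 + 9/9) + 27) = -4265/41412 - (25*(-15*1/12 + 9*(1/9)) + 27) = -4265/41412 - (25*(-5/4 + 1) + 27) = -4265/41412 - (25*(-1/4) + 27) = -4265/41412 - (-25/4 + 27) = -4265/41412 - 1*83/4 = -4265/41412 - 83/4 = -215891/10353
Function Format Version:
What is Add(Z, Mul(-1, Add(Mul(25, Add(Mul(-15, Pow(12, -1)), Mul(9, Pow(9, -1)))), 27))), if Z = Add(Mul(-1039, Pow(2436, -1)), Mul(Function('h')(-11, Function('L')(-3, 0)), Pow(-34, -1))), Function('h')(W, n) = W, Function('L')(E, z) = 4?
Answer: Rational(-215891, 10353) ≈ -20.853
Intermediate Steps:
Z = Rational(-4265, 41412) (Z = Add(Mul(-1039, Pow(2436, -1)), Mul(-11, Pow(-34, -1))) = Add(Mul(-1039, Rational(1, 2436)), Mul(-11, Rational(-1, 34))) = Add(Rational(-1039, 2436), Rational(11, 34)) = Rational(-4265, 41412) ≈ -0.10299)
Add(Z, Mul(-1, Add(Mul(25, Add(Mul(-15, Pow(12, -1)), Mul(9, Pow(9, -1)))), 27))) = Add(Rational(-4265, 41412), Mul(-1, Add(Mul(25, Add(Mul(-15, Pow(12, -1)), Mul(9, Pow(9, -1)))), 27))) = Add(Rational(-4265, 41412), Mul(-1, Add(Mul(25, Add(Mul(-15, Rational(1, 12)), Mul(9, Rational(1, 9)))), 27))) = Add(Rational(-4265, 41412), Mul(-1, Add(Mul(25, Add(Rational(-5, 4), 1)), 27))) = Add(Rational(-4265, 41412), Mul(-1, Add(Mul(25, Rational(-1, 4)), 27))) = Add(Rational(-4265, 41412), Mul(-1, Add(Rational(-25, 4), 27))) = Add(Rational(-4265, 41412), Mul(-1, Rational(83, 4))) = Add(Rational(-4265, 41412), Rational(-83, 4)) = Rational(-215891, 10353)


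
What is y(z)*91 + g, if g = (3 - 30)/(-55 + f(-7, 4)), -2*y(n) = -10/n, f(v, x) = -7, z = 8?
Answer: 14213/248 ≈ 57.310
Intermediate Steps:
y(n) = 5/n (y(n) = -(-5)/n = 5/n)
g = 27/62 (g = (3 - 30)/(-55 - 7) = -27/(-62) = -27*(-1/62) = 27/62 ≈ 0.43548)
y(z)*91 + g = (5/8)*91 + 27/62 = 455/8 + 27/62 = 14213/248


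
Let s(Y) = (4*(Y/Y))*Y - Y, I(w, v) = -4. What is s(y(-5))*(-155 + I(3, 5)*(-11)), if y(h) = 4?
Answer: -1332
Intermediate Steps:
s(Y) = 3*Y (s(Y) = (4*1)*Y - Y = 4*Y - Y = 3*Y)
s(y(-5))*(-155 + I(3, 5)*(-11)) = (3*4)*(-155 - 4*(-11)) = 12*(-155 + 44) = 12*(-111) = -1332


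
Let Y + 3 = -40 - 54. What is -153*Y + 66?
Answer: 14907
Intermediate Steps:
Y = -97 (Y = -3 + (-40 - 54) = -3 - 94 = -97)
-153*Y + 66 = -153*(-97) + 66 = 14841 + 66 = 14907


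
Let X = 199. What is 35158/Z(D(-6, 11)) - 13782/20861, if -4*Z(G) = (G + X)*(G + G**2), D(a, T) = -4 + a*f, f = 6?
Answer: -794026429/646795305 ≈ -1.2276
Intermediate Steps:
D(a, T) = -4 + 6*a (D(a, T) = -4 + a*6 = -4 + 6*a)
Z(G) = -(199 + G)*(G + G**2)/4 (Z(G) = -(G + 199)*(G + G**2)/4 = -(199 + G)*(G + G**2)/4)
35158/Z(D(-6, 11)) - 13782/20861 = 35158/((-(-4 + 6*(-6))*(199 + (-4 + 6*(-6))**2 + 200*(-4 + 6*(-6)))/4)) - 13782/20861 = 35158/((-(-4 - 36)*(199 + (-4 - 36)**2 + 200*(-4 - 36))/4)) - 13782*1/20861 = 35158/((-1/4*(-40)*(199 + (-40)**2 + 200*(-40)))) - 13782/20861 = 35158/((-1/4*(-40)*(199 + 1600 - 8000))) - 13782/20861 = 35158/((-1/4*(-40)*(-6201))) - 13782/20861 = 35158/(-62010) - 13782/20861 = 35158*(-1/62010) - 13782/20861 = -17579/31005 - 13782/20861 = -794026429/646795305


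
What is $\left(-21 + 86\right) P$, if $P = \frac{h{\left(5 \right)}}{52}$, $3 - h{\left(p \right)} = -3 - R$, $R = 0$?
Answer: $\frac{15}{2} \approx 7.5$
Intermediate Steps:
$h{\left(p \right)} = 6$ ($h{\left(p \right)} = 3 - \left(-3 - 0\right) = 3 - \left(-3 + 0\right) = 3 - -3 = 3 + 3 = 6$)
$P = \frac{3}{26}$ ($P = \frac{6}{52} = 6 \cdot \frac{1}{52} = \frac{3}{26} \approx 0.11538$)
$\left(-21 + 86\right) P = \left(-21 + 86\right) \frac{3}{26} = 65 \cdot \frac{3}{26} = \frac{15}{2}$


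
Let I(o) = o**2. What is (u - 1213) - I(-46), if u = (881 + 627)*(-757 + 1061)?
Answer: 455103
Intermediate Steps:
u = 458432 (u = 1508*304 = 458432)
(u - 1213) - I(-46) = (458432 - 1213) - 1*(-46)**2 = 457219 - 1*2116 = 457219 - 2116 = 455103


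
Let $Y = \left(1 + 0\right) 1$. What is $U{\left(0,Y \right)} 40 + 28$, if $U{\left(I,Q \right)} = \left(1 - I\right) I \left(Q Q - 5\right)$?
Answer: $28$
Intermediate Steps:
$Y = 1$ ($Y = 1 \cdot 1 = 1$)
$U{\left(I,Q \right)} = I \left(1 - I\right) \left(-5 + Q^{2}\right)$ ($U{\left(I,Q \right)} = I \left(1 - I\right) \left(Q^{2} - 5\right) = I \left(1 - I\right) \left(-5 + Q^{2}\right)$)
$U{\left(0,Y \right)} 40 + 28 = 0 \left(-5 + 1^{2} + 5 \cdot 0 - 0 \cdot 1^{2}\right) 40 + 28 = 0 \left(-5 + 1 + 0 - 0 \cdot 1\right) 40 + 28 = 0 \left(-5 + 1 + 0 + 0\right) 40 + 28 = 0 \left(-4\right) 40 + 28 = 0 \cdot 40 + 28 = 0 + 28 = 28$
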